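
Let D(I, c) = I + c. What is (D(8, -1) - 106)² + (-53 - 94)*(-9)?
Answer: 11124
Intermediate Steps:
(D(8, -1) - 106)² + (-53 - 94)*(-9) = ((8 - 1) - 106)² + (-53 - 94)*(-9) = (7 - 106)² - 147*(-9) = (-99)² + 1323 = 9801 + 1323 = 11124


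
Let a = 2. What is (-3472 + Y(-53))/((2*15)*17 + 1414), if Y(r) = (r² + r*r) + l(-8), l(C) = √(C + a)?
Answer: 29/26 + I*√6/1924 ≈ 1.1154 + 0.0012731*I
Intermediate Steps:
l(C) = √(2 + C) (l(C) = √(C + 2) = √(2 + C))
Y(r) = 2*r² + I*√6 (Y(r) = (r² + r*r) + √(2 - 8) = (r² + r²) + √(-6) = 2*r² + I*√6)
(-3472 + Y(-53))/((2*15)*17 + 1414) = (-3472 + (2*(-53)² + I*√6))/((2*15)*17 + 1414) = (-3472 + (2*2809 + I*√6))/(30*17 + 1414) = (-3472 + (5618 + I*√6))/(510 + 1414) = (2146 + I*√6)/1924 = (2146 + I*√6)*(1/1924) = 29/26 + I*√6/1924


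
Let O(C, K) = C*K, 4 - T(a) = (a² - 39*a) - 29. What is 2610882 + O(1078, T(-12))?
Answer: 1986720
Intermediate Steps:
T(a) = 33 - a² + 39*a (T(a) = 4 - ((a² - 39*a) - 29) = 4 - (-29 + a² - 39*a) = 4 + (29 - a² + 39*a) = 33 - a² + 39*a)
2610882 + O(1078, T(-12)) = 2610882 + 1078*(33 - 1*(-12)² + 39*(-12)) = 2610882 + 1078*(33 - 1*144 - 468) = 2610882 + 1078*(33 - 144 - 468) = 2610882 + 1078*(-579) = 2610882 - 624162 = 1986720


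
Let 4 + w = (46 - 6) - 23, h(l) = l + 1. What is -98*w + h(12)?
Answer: -1261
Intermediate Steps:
h(l) = 1 + l
w = 13 (w = -4 + ((46 - 6) - 23) = -4 + (40 - 23) = -4 + 17 = 13)
-98*w + h(12) = -98*13 + (1 + 12) = -1274 + 13 = -1261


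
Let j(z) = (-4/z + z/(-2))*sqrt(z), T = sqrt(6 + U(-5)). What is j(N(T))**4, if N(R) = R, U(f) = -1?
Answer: 28561/80 ≈ 357.01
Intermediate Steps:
T = sqrt(5) (T = sqrt(6 - 1) = sqrt(5) ≈ 2.2361)
j(z) = sqrt(z)*(-4/z - z/2) (j(z) = (-4/z + z*(-1/2))*sqrt(z) = (-4/z - z/2)*sqrt(z) = sqrt(z)*(-4/z - z/2))
j(N(T))**4 = ((-8 - (sqrt(5))**2)/(2*sqrt(sqrt(5))))**4 = ((5**(3/4)/5)*(-8 - 1*5)/2)**4 = ((5**(3/4)/5)*(-8 - 5)/2)**4 = ((1/2)*(5**(3/4)/5)*(-13))**4 = (-13*5**(3/4)/10)**4 = 28561/80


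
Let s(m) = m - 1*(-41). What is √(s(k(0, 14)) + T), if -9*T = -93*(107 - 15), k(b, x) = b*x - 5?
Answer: 4*√555/3 ≈ 31.411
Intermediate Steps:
k(b, x) = -5 + b*x
T = 2852/3 (T = -(-31)*(107 - 15)/3 = -(-31)*92/3 = -⅑*(-8556) = 2852/3 ≈ 950.67)
s(m) = 41 + m (s(m) = m + 41 = 41 + m)
√(s(k(0, 14)) + T) = √((41 + (-5 + 0*14)) + 2852/3) = √((41 + (-5 + 0)) + 2852/3) = √((41 - 5) + 2852/3) = √(36 + 2852/3) = √(2960/3) = 4*√555/3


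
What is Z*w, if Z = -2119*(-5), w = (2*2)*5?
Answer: 211900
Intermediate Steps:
w = 20 (w = 4*5 = 20)
Z = 10595
Z*w = 10595*20 = 211900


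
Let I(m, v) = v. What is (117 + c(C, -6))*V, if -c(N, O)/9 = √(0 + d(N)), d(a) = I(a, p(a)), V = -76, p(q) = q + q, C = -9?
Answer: -8892 + 2052*I*√2 ≈ -8892.0 + 2902.0*I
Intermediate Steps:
p(q) = 2*q
d(a) = 2*a
c(N, O) = -9*√2*√N (c(N, O) = -9*√(0 + 2*N) = -9*√2*√N)
(117 + c(C, -6))*V = (117 - 9*√2*√(-9))*(-76) = (117 - 9*√2*3*I)*(-76) = (117 - 27*I*√2)*(-76) = -8892 + 2052*I*√2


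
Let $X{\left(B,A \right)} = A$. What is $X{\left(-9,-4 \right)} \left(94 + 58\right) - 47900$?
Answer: $-48508$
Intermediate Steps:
$X{\left(-9,-4 \right)} \left(94 + 58\right) - 47900 = - 4 \left(94 + 58\right) - 47900 = \left(-4\right) 152 - 47900 = -608 - 47900 = -48508$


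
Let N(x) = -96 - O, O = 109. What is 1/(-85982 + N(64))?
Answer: -1/86187 ≈ -1.1603e-5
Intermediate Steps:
N(x) = -205 (N(x) = -96 - 1*109 = -96 - 109 = -205)
1/(-85982 + N(64)) = 1/(-85982 - 205) = 1/(-86187) = -1/86187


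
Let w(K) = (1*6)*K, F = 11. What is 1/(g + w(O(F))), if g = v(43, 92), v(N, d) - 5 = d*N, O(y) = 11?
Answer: 1/4027 ≈ 0.00024832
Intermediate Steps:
v(N, d) = 5 + N*d (v(N, d) = 5 + d*N = 5 + N*d)
w(K) = 6*K
g = 3961 (g = 5 + 43*92 = 5 + 3956 = 3961)
1/(g + w(O(F))) = 1/(3961 + 6*11) = 1/(3961 + 66) = 1/4027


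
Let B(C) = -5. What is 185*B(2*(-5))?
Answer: -925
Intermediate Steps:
185*B(2*(-5)) = 185*(-5) = -925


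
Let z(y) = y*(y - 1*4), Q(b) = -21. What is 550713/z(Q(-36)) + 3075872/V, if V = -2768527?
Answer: 507682992317/484492225 ≈ 1047.9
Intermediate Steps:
z(y) = y*(-4 + y) (z(y) = y*(y - 4) = y*(-4 + y))
550713/z(Q(-36)) + 3075872/V = 550713/((-21*(-4 - 21))) + 3075872/(-2768527) = 550713/((-21*(-25))) + 3075872*(-1/2768527) = 550713/525 - 3075872/2768527 = 550713*(1/525) - 3075872/2768527 = 183571/175 - 3075872/2768527 = 507682992317/484492225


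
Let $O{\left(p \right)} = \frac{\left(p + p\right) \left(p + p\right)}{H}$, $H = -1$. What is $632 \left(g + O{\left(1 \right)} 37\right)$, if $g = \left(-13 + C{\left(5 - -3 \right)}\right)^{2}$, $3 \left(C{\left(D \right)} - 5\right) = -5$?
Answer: $- \frac{310312}{9} \approx -34479.0$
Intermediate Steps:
$C{\left(D \right)} = \frac{10}{3}$ ($C{\left(D \right)} = 5 + \frac{1}{3} \left(-5\right) = 5 - \frac{5}{3} = \frac{10}{3}$)
$g = \frac{841}{9}$ ($g = \left(-13 + \frac{10}{3}\right)^{2} = \left(- \frac{29}{3}\right)^{2} = \frac{841}{9} \approx 93.444$)
$O{\left(p \right)} = - 4 p^{2}$ ($O{\left(p \right)} = \frac{\left(p + p\right) \left(p + p\right)}{-1} = 2 p 2 p \left(-1\right) = 4 p^{2} \left(-1\right) = - 4 p^{2}$)
$632 \left(g + O{\left(1 \right)} 37\right) = 632 \left(\frac{841}{9} + - 4 \cdot 1^{2} \cdot 37\right) = 632 \left(\frac{841}{9} + \left(-4\right) 1 \cdot 37\right) = 632 \left(\frac{841}{9} - 148\right) = 632 \left(- \frac{491}{9}\right) = - \frac{310312}{9}$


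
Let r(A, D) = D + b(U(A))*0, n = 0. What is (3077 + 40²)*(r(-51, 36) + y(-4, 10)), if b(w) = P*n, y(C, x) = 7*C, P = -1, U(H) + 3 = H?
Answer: 37416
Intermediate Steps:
U(H) = -3 + H
b(w) = 0 (b(w) = -1*0 = 0)
r(A, D) = D (r(A, D) = D + 0*0 = D + 0 = D)
(3077 + 40²)*(r(-51, 36) + y(-4, 10)) = (3077 + 40²)*(36 + 7*(-4)) = (3077 + 1600)*(36 - 28) = 4677*8 = 37416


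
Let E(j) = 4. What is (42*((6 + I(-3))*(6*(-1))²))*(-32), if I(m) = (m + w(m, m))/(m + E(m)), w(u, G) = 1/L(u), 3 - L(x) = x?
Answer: -153216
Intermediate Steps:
L(x) = 3 - x
w(u, G) = 1/(3 - u)
I(m) = (m - 1/(-3 + m))/(4 + m) (I(m) = (m - 1/(-3 + m))/(m + 4) = (m - 1/(-3 + m))/(4 + m))
(42*((6 + I(-3))*(6*(-1))²))*(-32) = (42*((6 + (-1 - 3*(-3 - 3))/((-3 - 3)*(4 - 3)))*(6*(-1))²))*(-32) = (42*((6 + (-1 - 3*(-6))/(-6*1))*(-6)²))*(-32) = (42*((6 - ⅙*1*(-1 + 18))*36))*(-32) = (42*((6 - ⅙*1*17)*36))*(-32) = (42*((6 - 17/6)*36))*(-32) = (42*((19/6)*36))*(-32) = (42*114)*(-32) = 4788*(-32) = -153216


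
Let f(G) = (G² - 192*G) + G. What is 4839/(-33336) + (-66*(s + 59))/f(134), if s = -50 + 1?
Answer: -831029/14145576 ≈ -0.058748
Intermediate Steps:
s = -49
f(G) = G² - 191*G
4839/(-33336) + (-66*(s + 59))/f(134) = 4839/(-33336) + (-66*(-49 + 59))/((134*(-191 + 134))) = 4839*(-1/33336) + (-66*10)/((134*(-57))) = -1613/11112 - 660/(-7638) = -1613/11112 - 660*(-1/7638) = -1613/11112 + 110/1273 = -831029/14145576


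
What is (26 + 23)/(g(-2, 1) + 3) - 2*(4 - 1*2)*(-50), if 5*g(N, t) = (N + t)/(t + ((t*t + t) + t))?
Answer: 12780/59 ≈ 216.61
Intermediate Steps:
g(N, t) = (N + t)/(5*(t² + 3*t)) (g(N, t) = ((N + t)/(t + ((t*t + t) + t)))/5 = ((N + t)/(t + ((t² + t) + t)))/5 = ((N + t)/(t + ((t + t²) + t)))/5 = ((N + t)/(t + (t² + 2*t)))/5 = ((N + t)/(t² + 3*t))/5 = (N + t)/(5*(t² + 3*t)))
(26 + 23)/(g(-2, 1) + 3) - 2*(4 - 1*2)*(-50) = (26 + 23)/((⅕)*(-2 + 1)/(1*(3 + 1)) + 3) - 2*(4 - 1*2)*(-50) = 49/((⅕)*1*(-1)/4 + 3) - 2*(4 - 2)*(-50) = 49/((⅕)*1*(¼)*(-1) + 3) - 2*2*(-50) = 49/(-1/20 + 3) - 4*(-50) = 49/(59/20) + 200 = 49*(20/59) + 200 = 980/59 + 200 = 12780/59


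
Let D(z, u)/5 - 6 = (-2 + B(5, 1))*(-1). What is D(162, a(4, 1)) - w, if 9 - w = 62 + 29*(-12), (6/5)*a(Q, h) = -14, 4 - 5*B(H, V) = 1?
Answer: -258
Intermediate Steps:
B(H, V) = ⅗ (B(H, V) = ⅘ - ⅕*1 = ⅘ - ⅕ = ⅗)
a(Q, h) = -35/3 (a(Q, h) = (⅚)*(-14) = -35/3)
D(z, u) = 37 (D(z, u) = 30 + 5*((-2 + ⅗)*(-1)) = 30 + 5*(-7/5*(-1)) = 30 + 5*(7/5) = 30 + 7 = 37)
w = 295 (w = 9 - (62 + 29*(-12)) = 9 - (62 - 348) = 9 - 1*(-286) = 9 + 286 = 295)
D(162, a(4, 1)) - w = 37 - 1*295 = 37 - 295 = -258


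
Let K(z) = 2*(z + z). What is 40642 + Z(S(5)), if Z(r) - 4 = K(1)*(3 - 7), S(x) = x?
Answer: 40630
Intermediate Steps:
K(z) = 4*z (K(z) = 2*(2*z) = 4*z)
Z(r) = -12 (Z(r) = 4 + (4*1)*(3 - 7) = 4 + 4*(-4) = 4 - 16 = -12)
40642 + Z(S(5)) = 40642 - 12 = 40630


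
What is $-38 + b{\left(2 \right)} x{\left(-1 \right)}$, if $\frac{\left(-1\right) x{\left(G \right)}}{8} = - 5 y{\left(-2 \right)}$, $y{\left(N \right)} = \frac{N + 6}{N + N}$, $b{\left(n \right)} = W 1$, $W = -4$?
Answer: $122$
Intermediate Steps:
$b{\left(n \right)} = -4$ ($b{\left(n \right)} = \left(-4\right) 1 = -4$)
$y{\left(N \right)} = \frac{6 + N}{2 N}$
$x{\left(G \right)} = -40$ ($x{\left(G \right)} = - 8 \left(- 5 \frac{6 - 2}{2 \left(-2\right)}\right) = - 8 \left(- 5 \cdot \frac{1}{2} \left(- \frac{1}{2}\right) 4\right) = - 8 \left(\left(-5\right) \left(-1\right)\right) = \left(-8\right) 5 = -40$)
$-38 + b{\left(2 \right)} x{\left(-1 \right)} = -38 - -160 = -38 + 160 = 122$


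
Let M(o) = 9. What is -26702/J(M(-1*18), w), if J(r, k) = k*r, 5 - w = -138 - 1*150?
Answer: -26702/2637 ≈ -10.126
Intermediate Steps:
w = 293 (w = 5 - (-138 - 1*150) = 5 - (-138 - 150) = 5 - 1*(-288) = 5 + 288 = 293)
-26702/J(M(-1*18), w) = -26702/(293*9) = -26702/2637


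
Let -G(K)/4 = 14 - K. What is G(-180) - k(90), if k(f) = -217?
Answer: -559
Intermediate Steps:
G(K) = -56 + 4*K (G(K) = -4*(14 - K) = -56 + 4*K)
G(-180) - k(90) = (-56 + 4*(-180)) - 1*(-217) = (-56 - 720) + 217 = -776 + 217 = -559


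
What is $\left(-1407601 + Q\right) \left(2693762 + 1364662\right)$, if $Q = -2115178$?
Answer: $-14296930840296$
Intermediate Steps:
$\left(-1407601 + Q\right) \left(2693762 + 1364662\right) = \left(-1407601 - 2115178\right) \left(2693762 + 1364662\right) = \left(-3522779\right) 4058424 = -14296930840296$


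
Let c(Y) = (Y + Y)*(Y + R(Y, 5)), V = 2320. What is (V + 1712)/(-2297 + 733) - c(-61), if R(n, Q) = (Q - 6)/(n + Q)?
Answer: -81479389/10948 ≈ -7442.4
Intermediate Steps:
R(n, Q) = (-6 + Q)/(Q + n)
c(Y) = 2*Y*(Y - 1/(5 + Y)) (c(Y) = (Y + Y)*(Y + (-6 + 5)/(5 + Y)) = (2*Y)*(Y - 1/(5 + Y)) = 2*Y*(Y - 1/(5 + Y)))
(V + 1712)/(-2297 + 733) - c(-61) = (2320 + 1712)/(-2297 + 733) - 2*(-61)*(-1 - 61*(5 - 61))/(5 - 61) = 4032/(-1564) - 2*(-61)*(-1 - 61*(-56))/(-56) = 4032*(-1/1564) - 2*(-61)*(-1)*(-1 + 3416)/56 = -1008/391 - 2*(-61)*(-1)*3415/56 = -1008/391 - 1*208315/28 = -1008/391 - 208315/28 = -81479389/10948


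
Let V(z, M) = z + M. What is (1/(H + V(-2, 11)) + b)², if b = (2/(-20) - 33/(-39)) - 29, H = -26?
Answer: 3915130041/4884100 ≈ 801.61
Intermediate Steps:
V(z, M) = M + z
b = -3673/130 (b = (2*(-1/20) - 33*(-1/39)) - 29 = (-⅒ + 11/13) - 29 = 97/130 - 29 = -3673/130 ≈ -28.254)
(1/(H + V(-2, 11)) + b)² = (1/(-26 + (11 - 2)) - 3673/130)² = (1/(-26 + 9) - 3673/130)² = (1/(-17) - 3673/130)² = (-1/17 - 3673/130)² = (-62571/2210)² = 3915130041/4884100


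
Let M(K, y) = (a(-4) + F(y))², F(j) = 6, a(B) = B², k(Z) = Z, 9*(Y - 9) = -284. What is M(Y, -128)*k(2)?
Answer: 968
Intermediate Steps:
Y = -203/9 (Y = 9 + (⅑)*(-284) = 9 - 284/9 = -203/9 ≈ -22.556)
M(K, y) = 484 (M(K, y) = ((-4)² + 6)² = (16 + 6)² = 22² = 484)
M(Y, -128)*k(2) = 484*2 = 968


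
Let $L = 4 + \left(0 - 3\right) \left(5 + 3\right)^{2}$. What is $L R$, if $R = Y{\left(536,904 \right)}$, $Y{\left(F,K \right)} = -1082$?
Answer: $203416$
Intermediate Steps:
$R = -1082$
$L = -188$ ($L = 4 - 3 \cdot 8^{2} = 4 - 192 = -188$)
$L R = \left(-188\right) \left(-1082\right) = 203416$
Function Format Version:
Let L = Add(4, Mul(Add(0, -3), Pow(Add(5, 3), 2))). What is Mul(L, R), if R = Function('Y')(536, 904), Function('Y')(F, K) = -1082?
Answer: 203416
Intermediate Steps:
R = -1082
L = -188 (L = Add(4, Mul(-3, Pow(8, 2))) = Add(4, Mul(-3, 64)) = Add(4, -192) = -188)
Mul(L, R) = Mul(-188, -1082) = 203416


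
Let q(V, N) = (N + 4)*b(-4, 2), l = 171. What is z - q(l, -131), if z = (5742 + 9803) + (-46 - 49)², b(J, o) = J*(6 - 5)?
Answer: 24062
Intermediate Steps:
b(J, o) = J (b(J, o) = J*1 = J)
q(V, N) = -16 - 4*N (q(V, N) = (N + 4)*(-4) = (4 + N)*(-4) = -16 - 4*N)
z = 24570 (z = 15545 + (-95)² = 15545 + 9025 = 24570)
z - q(l, -131) = 24570 - (-16 - 4*(-131)) = 24570 - (-16 + 524) = 24570 - 1*508 = 24570 - 508 = 24062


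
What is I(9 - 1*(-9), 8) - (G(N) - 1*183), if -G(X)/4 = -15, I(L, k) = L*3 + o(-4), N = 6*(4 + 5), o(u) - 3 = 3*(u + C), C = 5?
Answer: 183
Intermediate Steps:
o(u) = 18 + 3*u (o(u) = 3 + 3*(u + 5) = 3 + 3*(5 + u) = 3 + (15 + 3*u) = 18 + 3*u)
N = 54 (N = 6*9 = 54)
I(L, k) = 6 + 3*L (I(L, k) = L*3 + (18 + 3*(-4)) = 3*L + (18 - 12) = 3*L + 6 = 6 + 3*L)
G(X) = 60 (G(X) = -4*(-15) = 60)
I(9 - 1*(-9), 8) - (G(N) - 1*183) = (6 + 3*(9 - 1*(-9))) - (60 - 1*183) = (6 + 3*(9 + 9)) - (60 - 183) = (6 + 3*18) - 1*(-123) = (6 + 54) + 123 = 60 + 123 = 183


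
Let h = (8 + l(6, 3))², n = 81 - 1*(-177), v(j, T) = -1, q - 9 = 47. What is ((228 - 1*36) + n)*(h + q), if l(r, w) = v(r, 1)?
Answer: 47250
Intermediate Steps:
q = 56 (q = 9 + 47 = 56)
l(r, w) = -1
n = 258 (n = 81 + 177 = 258)
h = 49 (h = (8 - 1)² = 7² = 49)
((228 - 1*36) + n)*(h + q) = ((228 - 1*36) + 258)*(49 + 56) = ((228 - 36) + 258)*105 = (192 + 258)*105 = 450*105 = 47250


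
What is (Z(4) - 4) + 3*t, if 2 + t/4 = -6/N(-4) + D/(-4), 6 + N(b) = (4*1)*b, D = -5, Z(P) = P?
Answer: -63/11 ≈ -5.7273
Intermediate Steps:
N(b) = -6 + 4*b (N(b) = -6 + (4*1)*b = -6 + 4*b)
t = -21/11 (t = -8 + 4*(-6/(-6 + 4*(-4)) - 5/(-4)) = -8 + 4*(-6/(-6 - 16) - 5*(-¼)) = -8 + 4*(-6/(-22) + 5/4) = -8 + 4*(-6*(-1/22) + 5/4) = -8 + 4*(3/11 + 5/4) = -8 + 4*(67/44) = -8 + 67/11 = -21/11 ≈ -1.9091)
(Z(4) - 4) + 3*t = (4 - 4) + 3*(-21/11) = 0 - 63/11 = -63/11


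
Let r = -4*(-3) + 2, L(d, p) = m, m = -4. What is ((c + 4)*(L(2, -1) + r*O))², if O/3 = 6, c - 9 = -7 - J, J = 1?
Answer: 1537600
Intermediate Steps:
c = 1 (c = 9 + (-7 - 1*1) = 9 + (-7 - 1) = 9 - 8 = 1)
L(d, p) = -4
O = 18 (O = 3*6 = 18)
r = 14 (r = 12 + 2 = 14)
((c + 4)*(L(2, -1) + r*O))² = ((1 + 4)*(-4 + 14*18))² = (5*(-4 + 252))² = (5*248)² = 1240² = 1537600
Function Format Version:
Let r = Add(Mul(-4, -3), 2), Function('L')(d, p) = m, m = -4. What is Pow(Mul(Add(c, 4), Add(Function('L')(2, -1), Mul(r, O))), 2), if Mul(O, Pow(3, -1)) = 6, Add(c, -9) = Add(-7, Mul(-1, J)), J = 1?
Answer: 1537600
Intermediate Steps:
c = 1 (c = Add(9, Add(-7, Mul(-1, 1))) = Add(9, Add(-7, -1)) = Add(9, -8) = 1)
Function('L')(d, p) = -4
O = 18 (O = Mul(3, 6) = 18)
r = 14 (r = Add(12, 2) = 14)
Pow(Mul(Add(c, 4), Add(Function('L')(2, -1), Mul(r, O))), 2) = Pow(Mul(Add(1, 4), Add(-4, Mul(14, 18))), 2) = Pow(Mul(5, Add(-4, 252)), 2) = Pow(Mul(5, 248), 2) = Pow(1240, 2) = 1537600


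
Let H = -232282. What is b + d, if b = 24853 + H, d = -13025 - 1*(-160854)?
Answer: -59600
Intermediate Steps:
d = 147829 (d = -13025 + 160854 = 147829)
b = -207429 (b = 24853 - 232282 = -207429)
b + d = -207429 + 147829 = -59600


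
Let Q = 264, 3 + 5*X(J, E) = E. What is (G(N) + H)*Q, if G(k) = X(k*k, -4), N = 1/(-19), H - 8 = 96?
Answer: 135432/5 ≈ 27086.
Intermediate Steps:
H = 104 (H = 8 + 96 = 104)
X(J, E) = -⅗ + E/5
N = -1/19 ≈ -0.052632
G(k) = -7/5 (G(k) = -⅗ + (⅕)*(-4) = -⅗ - ⅘ = -7/5)
(G(N) + H)*Q = (-7/5 + 104)*264 = (513/5)*264 = 135432/5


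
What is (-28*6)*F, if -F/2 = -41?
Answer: -13776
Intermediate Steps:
F = 82 (F = -2*(-41) = 82)
(-28*6)*F = -28*6*82 = -168*82 = -13776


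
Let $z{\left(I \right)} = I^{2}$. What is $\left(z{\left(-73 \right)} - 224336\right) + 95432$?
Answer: $-123575$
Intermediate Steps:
$\left(z{\left(-73 \right)} - 224336\right) + 95432 = \left(\left(-73\right)^{2} - 224336\right) + 95432 = \left(5329 - 224336\right) + 95432 = -219007 + 95432 = -123575$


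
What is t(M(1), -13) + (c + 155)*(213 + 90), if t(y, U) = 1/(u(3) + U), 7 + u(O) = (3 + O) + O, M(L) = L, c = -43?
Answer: 373295/11 ≈ 33936.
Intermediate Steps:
u(O) = -4 + 2*O (u(O) = -7 + ((3 + O) + O) = -7 + (3 + 2*O) = -4 + 2*O)
t(y, U) = 1/(2 + U) (t(y, U) = 1/((-4 + 2*3) + U) = 1/((-4 + 6) + U) = 1/(2 + U))
t(M(1), -13) + (c + 155)*(213 + 90) = 1/(2 - 13) + (-43 + 155)*(213 + 90) = 1/(-11) + 112*303 = -1/11 + 33936 = 373295/11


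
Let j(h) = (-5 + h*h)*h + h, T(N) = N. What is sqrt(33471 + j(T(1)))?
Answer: 2*sqrt(8367) ≈ 182.94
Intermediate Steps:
j(h) = h + h*(-5 + h**2) (j(h) = (-5 + h**2)*h + h = h*(-5 + h**2) + h = h + h*(-5 + h**2))
sqrt(33471 + j(T(1))) = sqrt(33471 + 1*(-4 + 1**2)) = sqrt(33471 + 1*(-4 + 1)) = sqrt(33471 + 1*(-3)) = sqrt(33471 - 3) = sqrt(33468) = 2*sqrt(8367)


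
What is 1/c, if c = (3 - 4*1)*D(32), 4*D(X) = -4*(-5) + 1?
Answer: -4/21 ≈ -0.19048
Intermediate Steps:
D(X) = 21/4 (D(X) = (-4*(-5) + 1)/4 = (20 + 1)/4 = (1/4)*21 = 21/4)
c = -21/4 (c = (3 - 4*1)*(21/4) = (3 - 4)*(21/4) = -1*21/4 = -21/4 ≈ -5.2500)
1/c = 1/(-21/4) = -4/21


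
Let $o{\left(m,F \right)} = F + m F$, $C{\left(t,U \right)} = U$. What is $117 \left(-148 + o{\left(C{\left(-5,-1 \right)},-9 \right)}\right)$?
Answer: $-17316$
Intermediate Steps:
$o{\left(m,F \right)} = F + F m$
$117 \left(-148 + o{\left(C{\left(-5,-1 \right)},-9 \right)}\right) = 117 \left(-148 - 9 \left(1 - 1\right)\right) = 117 \left(-148 - 0\right) = 117 \left(-148 + 0\right) = 117 \left(-148\right) = -17316$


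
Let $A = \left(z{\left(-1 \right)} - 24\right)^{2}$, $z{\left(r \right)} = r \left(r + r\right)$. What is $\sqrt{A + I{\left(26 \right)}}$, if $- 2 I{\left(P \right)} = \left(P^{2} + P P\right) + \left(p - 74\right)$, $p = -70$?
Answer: $2 i \sqrt{30} \approx 10.954 i$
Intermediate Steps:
$z{\left(r \right)} = 2 r^{2}$ ($z{\left(r \right)} = r 2 r = 2 r^{2}$)
$I{\left(P \right)} = 72 - P^{2}$ ($I{\left(P \right)} = - \frac{\left(P^{2} + P P\right) - 144}{2} = - \frac{\left(P^{2} + P^{2}\right) - 144}{2} = - \frac{2 P^{2} - 144}{2} = - \frac{-144 + 2 P^{2}}{2} = 72 - P^{2}$)
$A = 484$ ($A = \left(2 \left(-1\right)^{2} - 24\right)^{2} = \left(2 \cdot 1 - 24\right)^{2} = \left(2 - 24\right)^{2} = \left(-22\right)^{2} = 484$)
$\sqrt{A + I{\left(26 \right)}} = \sqrt{484 + \left(72 - 26^{2}\right)} = \sqrt{484 + \left(72 - 676\right)} = \sqrt{484 - 604} = \sqrt{-120} = 2 i \sqrt{30}$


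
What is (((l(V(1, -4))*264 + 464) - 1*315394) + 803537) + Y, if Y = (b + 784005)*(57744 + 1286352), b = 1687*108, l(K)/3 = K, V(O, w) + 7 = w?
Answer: 1298667379191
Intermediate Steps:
V(O, w) = -7 + w
l(K) = 3*K
b = 182196
Y = 1298666899296 (Y = (182196 + 784005)*(57744 + 1286352) = 966201*1344096 = 1298666899296)
(((l(V(1, -4))*264 + 464) - 1*315394) + 803537) + Y = ((((3*(-7 - 4))*264 + 464) - 1*315394) + 803537) + 1298666899296 = ((((3*(-11))*264 + 464) - 315394) + 803537) + 1298666899296 = (((-33*264 + 464) - 315394) + 803537) + 1298666899296 = (((-8712 + 464) - 315394) + 803537) + 1298666899296 = ((-8248 - 315394) + 803537) + 1298666899296 = (-323642 + 803537) + 1298666899296 = 479895 + 1298666899296 = 1298667379191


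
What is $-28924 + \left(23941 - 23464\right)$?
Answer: $-28447$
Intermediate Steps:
$-28924 + \left(23941 - 23464\right) = -28924 + 477 = -28447$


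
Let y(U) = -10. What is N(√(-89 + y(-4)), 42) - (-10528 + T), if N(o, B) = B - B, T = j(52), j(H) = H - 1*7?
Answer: 10483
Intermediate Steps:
j(H) = -7 + H (j(H) = H - 7 = -7 + H)
T = 45 (T = -7 + 52 = 45)
N(o, B) = 0
N(√(-89 + y(-4)), 42) - (-10528 + T) = 0 - (-10528 + 45) = 0 - 1*(-10483) = 0 + 10483 = 10483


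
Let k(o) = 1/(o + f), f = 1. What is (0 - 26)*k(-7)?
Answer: 13/3 ≈ 4.3333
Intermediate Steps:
k(o) = 1/(1 + o) (k(o) = 1/(o + 1) = 1/(1 + o))
(0 - 26)*k(-7) = (0 - 26)/(1 - 7) = -26/(-6) = -26*(-1/6) = 13/3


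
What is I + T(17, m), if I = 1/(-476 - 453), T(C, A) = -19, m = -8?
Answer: -17652/929 ≈ -19.001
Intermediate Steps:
I = -1/929 (I = 1/(-929) = -1/929 ≈ -0.0010764)
I + T(17, m) = -1/929 - 19 = -17652/929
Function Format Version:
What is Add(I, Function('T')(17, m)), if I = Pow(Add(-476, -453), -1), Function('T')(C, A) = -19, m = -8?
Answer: Rational(-17652, 929) ≈ -19.001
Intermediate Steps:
I = Rational(-1, 929) (I = Pow(-929, -1) = Rational(-1, 929) ≈ -0.0010764)
Add(I, Function('T')(17, m)) = Add(Rational(-1, 929), -19) = Rational(-17652, 929)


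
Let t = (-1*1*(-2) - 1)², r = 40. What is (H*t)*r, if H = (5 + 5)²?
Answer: 4000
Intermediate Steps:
H = 100 (H = 10² = 100)
t = 1 (t = (-1*(-2) - 1)² = (2 - 1)² = 1² = 1)
(H*t)*r = (100*1)*40 = 100*40 = 4000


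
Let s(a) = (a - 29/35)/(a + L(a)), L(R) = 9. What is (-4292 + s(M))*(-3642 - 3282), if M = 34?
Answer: 1039936332/35 ≈ 2.9712e+7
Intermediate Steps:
s(a) = (-29/35 + a)/(9 + a) (s(a) = (a - 29/35)/(a + 9) = (a - 29*1/35)/(9 + a) = (a - 29/35)/(9 + a) = (-29/35 + a)/(9 + a))
(-4292 + s(M))*(-3642 - 3282) = (-4292 + (-29/35 + 34)/(9 + 34))*(-3642 - 3282) = (-4292 + (1161/35)/43)*(-6924) = (-4292 + (1/43)*(1161/35))*(-6924) = (-4292 + 27/35)*(-6924) = -150193/35*(-6924) = 1039936332/35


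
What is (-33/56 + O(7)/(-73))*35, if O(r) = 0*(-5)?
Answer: -165/8 ≈ -20.625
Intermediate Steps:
O(r) = 0
(-33/56 + O(7)/(-73))*35 = (-33/56 + 0/(-73))*35 = (-33*1/56 + 0*(-1/73))*35 = (-33/56 + 0)*35 = -33/56*35 = -165/8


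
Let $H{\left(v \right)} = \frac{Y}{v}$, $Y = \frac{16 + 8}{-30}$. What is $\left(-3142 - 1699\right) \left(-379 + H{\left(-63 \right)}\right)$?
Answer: $\frac{577923421}{315} \approx 1.8347 \cdot 10^{6}$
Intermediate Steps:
$Y = - \frac{4}{5}$ ($Y = 24 \left(- \frac{1}{30}\right) = - \frac{4}{5} \approx -0.8$)
$H{\left(v \right)} = - \frac{4}{5 v}$
$\left(-3142 - 1699\right) \left(-379 + H{\left(-63 \right)}\right) = \left(-3142 - 1699\right) \left(-379 - \frac{4}{5 \left(-63\right)}\right) = - 4841 \left(-379 - - \frac{4}{315}\right) = - 4841 \left(-379 + \frac{4}{315}\right) = \left(-4841\right) \left(- \frac{119381}{315}\right) = \frac{577923421}{315}$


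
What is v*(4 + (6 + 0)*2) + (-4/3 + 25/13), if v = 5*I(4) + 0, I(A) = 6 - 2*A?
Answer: -6217/39 ≈ -159.41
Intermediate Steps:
v = -10 (v = 5*(6 - 2*4) + 0 = 5*(6 - 8) + 0 = 5*(-2) + 0 = -10 + 0 = -10)
v*(4 + (6 + 0)*2) + (-4/3 + 25/13) = -10*(4 + (6 + 0)*2) + (-4/3 + 25/13) = -10*(4 + 6*2) + (-4*⅓ + 25*(1/13)) = -10*(4 + 12) + (-4/3 + 25/13) = -10*16 + 23/39 = -160 + 23/39 = -6217/39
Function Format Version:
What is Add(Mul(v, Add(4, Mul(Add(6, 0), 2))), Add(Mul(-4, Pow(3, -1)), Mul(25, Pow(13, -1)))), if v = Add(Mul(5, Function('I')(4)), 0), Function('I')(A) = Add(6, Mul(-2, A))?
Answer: Rational(-6217, 39) ≈ -159.41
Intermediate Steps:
v = -10 (v = Add(Mul(5, Add(6, Mul(-2, 4))), 0) = Add(Mul(5, Add(6, -8)), 0) = Add(Mul(5, -2), 0) = Add(-10, 0) = -10)
Add(Mul(v, Add(4, Mul(Add(6, 0), 2))), Add(Mul(-4, Pow(3, -1)), Mul(25, Pow(13, -1)))) = Add(Mul(-10, Add(4, Mul(Add(6, 0), 2))), Add(Mul(-4, Pow(3, -1)), Mul(25, Pow(13, -1)))) = Add(Mul(-10, Add(4, Mul(6, 2))), Add(Mul(-4, Rational(1, 3)), Mul(25, Rational(1, 13)))) = Add(Mul(-10, Add(4, 12)), Add(Rational(-4, 3), Rational(25, 13))) = Add(Mul(-10, 16), Rational(23, 39)) = Add(-160, Rational(23, 39)) = Rational(-6217, 39)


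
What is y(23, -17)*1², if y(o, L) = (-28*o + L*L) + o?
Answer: -332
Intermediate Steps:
y(o, L) = L² - 27*o (y(o, L) = (-28*o + L²) + o = (L² - 28*o) + o = L² - 27*o)
y(23, -17)*1² = ((-17)² - 27*23)*1² = (289 - 621)*1 = -332*1 = -332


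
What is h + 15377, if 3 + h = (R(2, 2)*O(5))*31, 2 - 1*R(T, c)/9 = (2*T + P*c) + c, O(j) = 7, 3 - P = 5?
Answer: 15374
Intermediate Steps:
P = -2 (P = 3 - 1*5 = 3 - 5 = -2)
R(T, c) = 18 - 18*T + 9*c (R(T, c) = 18 - 9*((2*T - 2*c) + c) = 18 - 9*((-2*c + 2*T) + c) = 18 - 9*(-c + 2*T) = 18 + (-18*T + 9*c) = 18 - 18*T + 9*c)
h = -3 (h = -3 + ((18 - 18*2 + 9*2)*7)*31 = -3 + ((18 - 36 + 18)*7)*31 = -3 + (0*7)*31 = -3 + 0*31 = -3 + 0 = -3)
h + 15377 = -3 + 15377 = 15374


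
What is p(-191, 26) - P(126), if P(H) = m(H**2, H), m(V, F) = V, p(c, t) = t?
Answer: -15850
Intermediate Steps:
P(H) = H**2
p(-191, 26) - P(126) = 26 - 1*126**2 = 26 - 1*15876 = 26 - 15876 = -15850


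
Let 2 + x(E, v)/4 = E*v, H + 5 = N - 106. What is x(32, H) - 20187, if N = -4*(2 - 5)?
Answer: -32867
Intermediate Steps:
N = 12 (N = -4*(-3) = 12)
H = -99 (H = -5 + (12 - 106) = -5 - 94 = -99)
x(E, v) = -8 + 4*E*v (x(E, v) = -8 + 4*(E*v) = -8 + 4*E*v)
x(32, H) - 20187 = (-8 + 4*32*(-99)) - 20187 = (-8 - 12672) - 20187 = -12680 - 20187 = -32867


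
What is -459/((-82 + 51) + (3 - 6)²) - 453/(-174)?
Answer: 7486/319 ≈ 23.467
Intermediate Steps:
-459/((-82 + 51) + (3 - 6)²) - 453/(-174) = -459/(-31 + (-3)²) - 453*(-1/174) = -459/(-31 + 9) + 151/58 = -459/(-22) + 151/58 = -459*(-1/22) + 151/58 = 459/22 + 151/58 = 7486/319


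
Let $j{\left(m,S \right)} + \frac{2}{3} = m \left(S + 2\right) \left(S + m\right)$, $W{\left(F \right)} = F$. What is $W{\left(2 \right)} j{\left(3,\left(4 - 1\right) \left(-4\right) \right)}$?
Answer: $\frac{1616}{3} \approx 538.67$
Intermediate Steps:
$j{\left(m,S \right)} = - \frac{2}{3} + m \left(2 + S\right) \left(S + m\right)$ ($j{\left(m,S \right)} = - \frac{2}{3} + m \left(S + 2\right) \left(S + m\right) = - \frac{2}{3} + m \left(2 + S\right) \left(S + m\right)$)
$W{\left(2 \right)} j{\left(3,\left(4 - 1\right) \left(-4\right) \right)} = 2 \left(- \frac{2}{3} + 2 \cdot 3^{2} + \left(4 - 1\right) \left(-4\right) 3^{2} + 3 \left(\left(4 - 1\right) \left(-4\right)\right)^{2} + 2 \left(4 - 1\right) \left(-4\right) 3\right) = 2 \left(- \frac{2}{3} + 2 \cdot 9 + 3 \left(-4\right) 9 + 3 \left(3 \left(-4\right)\right)^{2} + 2 \cdot 3 \left(-4\right) 3\right) = 2 \left(- \frac{2}{3} + 18 - 108 + 3 \left(-12\right)^{2} + 2 \left(-12\right) 3\right) = 2 \left(- \frac{2}{3} + 18 - 108 + 3 \cdot 144 - 72\right) = 2 \left(- \frac{2}{3} + 18 - 108 + 432 - 72\right) = 2 \cdot \frac{808}{3} = \frac{1616}{3}$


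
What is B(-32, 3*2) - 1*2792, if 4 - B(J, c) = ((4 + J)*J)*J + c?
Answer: 25878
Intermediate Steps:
B(J, c) = 4 - c - J²*(4 + J) (B(J, c) = 4 - (((4 + J)*J)*J + c) = 4 - ((J*(4 + J))*J + c) = 4 - (J²*(4 + J) + c) = 4 - (c + J²*(4 + J)) = 4 + (-c - J²*(4 + J)) = 4 - c - J²*(4 + J))
B(-32, 3*2) - 1*2792 = (4 - 3*2 - 1*(-32)³ - 4*(-32)²) - 1*2792 = (4 - 1*6 - 1*(-32768) - 4*1024) - 2792 = (4 - 6 + 32768 - 4096) - 2792 = 28670 - 2792 = 25878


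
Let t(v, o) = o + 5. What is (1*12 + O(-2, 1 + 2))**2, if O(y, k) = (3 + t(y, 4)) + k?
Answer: 729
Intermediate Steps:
t(v, o) = 5 + o
O(y, k) = 12 + k (O(y, k) = (3 + (5 + 4)) + k = (3 + 9) + k = 12 + k)
(1*12 + O(-2, 1 + 2))**2 = (1*12 + (12 + (1 + 2)))**2 = (12 + (12 + 3))**2 = (12 + 15)**2 = 27**2 = 729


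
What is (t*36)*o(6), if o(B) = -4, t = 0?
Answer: 0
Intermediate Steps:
(t*36)*o(6) = (0*36)*(-4) = 0*(-4) = 0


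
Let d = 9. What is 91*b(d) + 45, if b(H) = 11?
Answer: 1046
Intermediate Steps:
91*b(d) + 45 = 91*11 + 45 = 1001 + 45 = 1046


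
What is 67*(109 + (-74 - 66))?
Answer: -2077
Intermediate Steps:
67*(109 + (-74 - 66)) = 67*(109 - 140) = 67*(-31) = -2077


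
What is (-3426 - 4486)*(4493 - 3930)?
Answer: -4454456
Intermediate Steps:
(-3426 - 4486)*(4493 - 3930) = -7912*563 = -4454456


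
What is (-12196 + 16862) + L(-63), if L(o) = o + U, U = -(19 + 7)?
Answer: 4577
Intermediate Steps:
U = -26 (U = -1*26 = -26)
L(o) = -26 + o (L(o) = o - 26 = -26 + o)
(-12196 + 16862) + L(-63) = (-12196 + 16862) + (-26 - 63) = 4666 - 89 = 4577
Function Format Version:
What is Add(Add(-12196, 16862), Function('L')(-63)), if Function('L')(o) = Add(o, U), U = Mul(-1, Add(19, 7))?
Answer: 4577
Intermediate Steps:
U = -26 (U = Mul(-1, 26) = -26)
Function('L')(o) = Add(-26, o) (Function('L')(o) = Add(o, -26) = Add(-26, o))
Add(Add(-12196, 16862), Function('L')(-63)) = Add(Add(-12196, 16862), Add(-26, -63)) = Add(4666, -89) = 4577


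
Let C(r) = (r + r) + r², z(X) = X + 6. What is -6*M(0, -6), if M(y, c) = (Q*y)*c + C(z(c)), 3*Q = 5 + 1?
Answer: 0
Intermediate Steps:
z(X) = 6 + X
C(r) = r² + 2*r (C(r) = 2*r + r² = r² + 2*r)
Q = 2 (Q = (5 + 1)/3 = (⅓)*6 = 2)
M(y, c) = (6 + c)*(8 + c) + 2*c*y (M(y, c) = (2*y)*c + (6 + c)*(2 + (6 + c)) = 2*c*y + (6 + c)*(8 + c) = (6 + c)*(8 + c) + 2*c*y)
-6*M(0, -6) = -6*((6 - 6)*(8 - 6) + 2*(-6)*0) = -6*(0*2 + 0) = -6*(0 + 0) = -6*0 = 0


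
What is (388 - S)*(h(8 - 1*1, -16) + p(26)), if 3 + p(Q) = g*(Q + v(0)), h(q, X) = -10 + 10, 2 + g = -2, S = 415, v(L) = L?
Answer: 2889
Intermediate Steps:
g = -4 (g = -2 - 2 = -4)
h(q, X) = 0
p(Q) = -3 - 4*Q (p(Q) = -3 - 4*(Q + 0) = -3 - 4*Q)
(388 - S)*(h(8 - 1*1, -16) + p(26)) = (388 - 1*415)*(0 + (-3 - 4*26)) = (388 - 415)*(0 + (-3 - 104)) = -27*(0 - 107) = -27*(-107) = 2889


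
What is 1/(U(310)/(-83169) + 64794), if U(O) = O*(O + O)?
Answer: 83169/5388659986 ≈ 1.5434e-5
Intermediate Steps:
U(O) = 2*O² (U(O) = O*(2*O) = 2*O²)
1/(U(310)/(-83169) + 64794) = 1/((2*310²)/(-83169) + 64794) = 1/((2*96100)*(-1/83169) + 64794) = 1/(192200*(-1/83169) + 64794) = 1/(-192200/83169 + 64794) = 1/(5388659986/83169) = 83169/5388659986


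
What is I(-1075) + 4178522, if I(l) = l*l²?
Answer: -1238118353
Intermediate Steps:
I(l) = l³
I(-1075) + 4178522 = (-1075)³ + 4178522 = -1242296875 + 4178522 = -1238118353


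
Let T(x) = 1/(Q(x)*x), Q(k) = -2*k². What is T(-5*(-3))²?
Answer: 1/45562500 ≈ 2.1948e-8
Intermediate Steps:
T(x) = -1/(2*x³) (T(x) = 1/((-2*x²)*x) = 1/(-2*x³) = -1/(2*x³))
T(-5*(-3))² = (-1/(2*(-5*(-3))³))² = (-½/15³)² = (-½*1/3375)² = (-1/6750)² = 1/45562500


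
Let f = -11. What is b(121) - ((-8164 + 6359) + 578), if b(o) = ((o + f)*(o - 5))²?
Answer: 162818827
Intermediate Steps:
b(o) = (-11 + o)²*(-5 + o)² (b(o) = ((o - 11)*(o - 5))² = ((-11 + o)*(-5 + o))² = (-11 + o)²*(-5 + o)²)
b(121) - ((-8164 + 6359) + 578) = (-11 + 121)²*(-5 + 121)² - ((-8164 + 6359) + 578) = 110²*116² - (-1805 + 578) = 12100*13456 - 1*(-1227) = 162817600 + 1227 = 162818827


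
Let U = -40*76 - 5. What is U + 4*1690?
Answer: 3715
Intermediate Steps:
U = -3045 (U = -3040 - 5 = -3045)
U + 4*1690 = -3045 + 4*1690 = -3045 + 6760 = 3715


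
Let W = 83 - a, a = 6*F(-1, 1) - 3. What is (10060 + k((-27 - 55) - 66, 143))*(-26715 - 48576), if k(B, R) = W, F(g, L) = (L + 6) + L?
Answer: -760288518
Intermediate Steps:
F(g, L) = 6 + 2*L (F(g, L) = (6 + L) + L = 6 + 2*L)
a = 45 (a = 6*(6 + 2*1) - 3 = 6*(6 + 2) - 3 = 6*8 - 3 = 48 - 3 = 45)
W = 38 (W = 83 - 1*45 = 83 - 45 = 38)
k(B, R) = 38
(10060 + k((-27 - 55) - 66, 143))*(-26715 - 48576) = (10060 + 38)*(-26715 - 48576) = 10098*(-75291) = -760288518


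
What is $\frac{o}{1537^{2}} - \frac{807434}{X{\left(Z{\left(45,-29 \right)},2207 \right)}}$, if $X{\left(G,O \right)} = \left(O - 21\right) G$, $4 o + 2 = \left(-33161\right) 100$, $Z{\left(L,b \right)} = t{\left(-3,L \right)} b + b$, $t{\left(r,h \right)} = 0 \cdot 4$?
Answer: $\frac{63962131331}{5164138634} \approx 12.386$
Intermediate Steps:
$t{\left(r,h \right)} = 0$
$Z{\left(L,b \right)} = b$ ($Z{\left(L,b \right)} = 0 b + b = 0 + b = b$)
$o = - \frac{1658051}{2}$ ($o = - \frac{1}{2} + \frac{\left(-33161\right) 100}{4} = - \frac{1}{2} + \frac{1}{4} \left(-3316100\right) = - \frac{1}{2} - 829025 = - \frac{1658051}{2} \approx -8.2903 \cdot 10^{5}$)
$X{\left(G,O \right)} = G \left(-21 + O\right)$ ($X{\left(G,O \right)} = \left(-21 + O\right) G = G \left(-21 + O\right)$)
$\frac{o}{1537^{2}} - \frac{807434}{X{\left(Z{\left(45,-29 \right)},2207 \right)}} = - \frac{1658051}{2 \cdot 1537^{2}} - \frac{807434}{\left(-29\right) \left(-21 + 2207\right)} = - \frac{1658051}{2 \cdot 2362369} - \frac{807434}{\left(-29\right) 2186} = \left(- \frac{1658051}{2}\right) \frac{1}{2362369} - \frac{807434}{-63394} = - \frac{1658051}{4724738} - - \frac{403717}{31697} = - \frac{1658051}{4724738} + \frac{403717}{31697} = \frac{63962131331}{5164138634}$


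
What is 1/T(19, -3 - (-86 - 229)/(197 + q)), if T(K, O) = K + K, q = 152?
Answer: 1/38 ≈ 0.026316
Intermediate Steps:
T(K, O) = 2*K
1/T(19, -3 - (-86 - 229)/(197 + q)) = 1/(2*19) = 1/38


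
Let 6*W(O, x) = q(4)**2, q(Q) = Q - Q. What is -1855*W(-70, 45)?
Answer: 0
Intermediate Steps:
q(Q) = 0
W(O, x) = 0 (W(O, x) = (1/6)*0**2 = (1/6)*0 = 0)
-1855*W(-70, 45) = -1855*0 = 0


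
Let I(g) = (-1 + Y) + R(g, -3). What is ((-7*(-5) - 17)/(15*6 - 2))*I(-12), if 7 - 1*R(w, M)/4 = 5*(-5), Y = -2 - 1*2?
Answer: 1107/44 ≈ 25.159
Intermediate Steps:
Y = -4 (Y = -2 - 2 = -4)
R(w, M) = 128 (R(w, M) = 28 - 20*(-5) = 28 - 4*(-25) = 28 + 100 = 128)
I(g) = 123 (I(g) = (-1 - 4) + 128 = -5 + 128 = 123)
((-7*(-5) - 17)/(15*6 - 2))*I(-12) = ((-7*(-5) - 17)/(15*6 - 2))*123 = ((35 - 17)/(90 - 2))*123 = (18/88)*123 = (18*(1/88))*123 = (9/44)*123 = 1107/44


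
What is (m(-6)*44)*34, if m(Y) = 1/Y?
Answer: -748/3 ≈ -249.33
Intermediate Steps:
(m(-6)*44)*34 = (44/(-6))*34 = -⅙*44*34 = -22/3*34 = -748/3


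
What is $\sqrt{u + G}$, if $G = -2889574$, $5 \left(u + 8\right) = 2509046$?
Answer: $\frac{4 i \sqrt{3730895}}{5} \approx 1545.2 i$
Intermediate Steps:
$u = \frac{2509006}{5}$ ($u = -8 + \frac{1}{5} \cdot 2509046 = -8 + \frac{2509046}{5} = \frac{2509006}{5} \approx 5.018 \cdot 10^{5}$)
$\sqrt{u + G} = \sqrt{\frac{2509006}{5} - 2889574} = \sqrt{- \frac{11938864}{5}} = \frac{4 i \sqrt{3730895}}{5}$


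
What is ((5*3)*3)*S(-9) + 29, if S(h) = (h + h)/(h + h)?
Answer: 74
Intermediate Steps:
S(h) = 1 (S(h) = (2*h)/((2*h)) = (2*h)*(1/(2*h)) = 1)
((5*3)*3)*S(-9) + 29 = ((5*3)*3)*1 + 29 = (15*3)*1 + 29 = 45*1 + 29 = 45 + 29 = 74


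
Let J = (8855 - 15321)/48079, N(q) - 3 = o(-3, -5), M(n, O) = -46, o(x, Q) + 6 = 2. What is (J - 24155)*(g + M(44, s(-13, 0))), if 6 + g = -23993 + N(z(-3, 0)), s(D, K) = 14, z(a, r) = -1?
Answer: 27925935380706/48079 ≈ 5.8083e+8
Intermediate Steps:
o(x, Q) = -4 (o(x, Q) = -6 + 2 = -4)
N(q) = -1 (N(q) = 3 - 4 = -1)
J = -6466/48079 (J = -6466*1/48079 = -6466/48079 ≈ -0.13449)
g = -24000 (g = -6 + (-23993 - 1) = -6 - 23994 = -24000)
(J - 24155)*(g + M(44, s(-13, 0))) = (-6466/48079 - 24155)*(-24000 - 46) = -1161354711/48079*(-24046) = 27925935380706/48079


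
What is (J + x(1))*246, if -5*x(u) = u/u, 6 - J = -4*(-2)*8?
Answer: -71586/5 ≈ -14317.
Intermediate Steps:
J = -58 (J = 6 - (-4*(-2))*8 = 6 - 8*8 = 6 - 1*64 = 6 - 64 = -58)
x(u) = -⅕ (x(u) = -u/(5*u) = -⅕*1 = -⅕)
(J + x(1))*246 = (-58 - ⅕)*246 = -291/5*246 = -71586/5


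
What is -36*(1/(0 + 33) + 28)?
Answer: -11100/11 ≈ -1009.1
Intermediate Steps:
-36*(1/(0 + 33) + 28) = -36*(1/33 + 28) = -36*925/33 = -11100/11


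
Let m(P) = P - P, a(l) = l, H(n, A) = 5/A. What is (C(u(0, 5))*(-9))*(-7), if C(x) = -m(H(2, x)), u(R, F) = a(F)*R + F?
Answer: 0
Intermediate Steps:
m(P) = 0
u(R, F) = F + F*R (u(R, F) = F*R + F = F + F*R)
C(x) = 0 (C(x) = -1*0 = 0)
(C(u(0, 5))*(-9))*(-7) = (0*(-9))*(-7) = 0*(-7) = 0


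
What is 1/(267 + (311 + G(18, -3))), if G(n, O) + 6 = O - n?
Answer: 1/551 ≈ 0.0018149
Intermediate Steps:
G(n, O) = -6 + O - n (G(n, O) = -6 + (O - n) = -6 + O - n)
1/(267 + (311 + G(18, -3))) = 1/(267 + (311 + (-6 - 3 - 1*18))) = 1/(267 + (311 + (-6 - 3 - 18))) = 1/(267 + (311 - 27)) = 1/(267 + 284) = 1/551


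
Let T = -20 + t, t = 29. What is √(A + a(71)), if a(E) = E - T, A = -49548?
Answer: I*√49486 ≈ 222.45*I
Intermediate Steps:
T = 9 (T = -20 + 29 = 9)
a(E) = -9 + E (a(E) = E - 1*9 = E - 9 = -9 + E)
√(A + a(71)) = √(-49548 + (-9 + 71)) = √(-49548 + 62) = √(-49486) = I*√49486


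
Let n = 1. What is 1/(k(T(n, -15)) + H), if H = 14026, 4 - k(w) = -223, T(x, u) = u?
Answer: 1/14253 ≈ 7.0161e-5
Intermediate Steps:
k(w) = 227 (k(w) = 4 - 1*(-223) = 4 + 223 = 227)
1/(k(T(n, -15)) + H) = 1/(227 + 14026) = 1/14253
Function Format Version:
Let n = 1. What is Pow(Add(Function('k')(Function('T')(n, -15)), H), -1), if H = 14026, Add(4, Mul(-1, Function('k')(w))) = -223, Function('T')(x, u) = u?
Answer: Rational(1, 14253) ≈ 7.0161e-5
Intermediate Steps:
Function('k')(w) = 227 (Function('k')(w) = Add(4, Mul(-1, -223)) = Add(4, 223) = 227)
Pow(Add(Function('k')(Function('T')(n, -15)), H), -1) = Pow(Add(227, 14026), -1) = Pow(14253, -1) = Rational(1, 14253)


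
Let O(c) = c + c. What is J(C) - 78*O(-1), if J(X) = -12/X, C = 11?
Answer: 1704/11 ≈ 154.91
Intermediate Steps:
O(c) = 2*c
J(C) - 78*O(-1) = -12/11 - 156*(-1) = -12*1/11 - 78*(-2) = -12/11 + 156 = 1704/11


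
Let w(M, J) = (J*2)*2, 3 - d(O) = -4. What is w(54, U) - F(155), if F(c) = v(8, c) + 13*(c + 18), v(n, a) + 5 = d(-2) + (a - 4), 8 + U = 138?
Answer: -1882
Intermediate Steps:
U = 130 (U = -8 + 138 = 130)
d(O) = 7 (d(O) = 3 - 1*(-4) = 3 + 4 = 7)
v(n, a) = -2 + a (v(n, a) = -5 + (7 + (a - 4)) = -5 + (7 + (-4 + a)) = -5 + (3 + a) = -2 + a)
w(M, J) = 4*J (w(M, J) = (2*J)*2 = 4*J)
F(c) = 232 + 14*c (F(c) = (-2 + c) + 13*(c + 18) = (-2 + c) + 13*(18 + c) = (-2 + c) + (234 + 13*c) = 232 + 14*c)
w(54, U) - F(155) = 4*130 - (232 + 14*155) = 520 - (232 + 2170) = 520 - 1*2402 = 520 - 2402 = -1882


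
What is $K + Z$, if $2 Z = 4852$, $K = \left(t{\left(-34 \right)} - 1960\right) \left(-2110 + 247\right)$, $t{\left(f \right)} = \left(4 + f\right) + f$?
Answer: $3773138$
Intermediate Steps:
$t{\left(f \right)} = 4 + 2 f$
$K = 3770712$ ($K = \left(\left(4 + 2 \left(-34\right)\right) - 1960\right) \left(-2110 + 247\right) = \left(\left(4 - 68\right) - 1960\right) \left(-1863\right) = \left(-64 - 1960\right) \left(-1863\right) = \left(-2024\right) \left(-1863\right) = 3770712$)
$Z = 2426$ ($Z = \frac{1}{2} \cdot 4852 = 2426$)
$K + Z = 3770712 + 2426 = 3773138$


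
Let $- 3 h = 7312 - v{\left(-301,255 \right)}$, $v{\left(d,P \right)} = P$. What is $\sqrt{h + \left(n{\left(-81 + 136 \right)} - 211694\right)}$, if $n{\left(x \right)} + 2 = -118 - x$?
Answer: $\frac{2 i \sqrt{481998}}{3} \approx 462.84 i$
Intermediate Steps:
$n{\left(x \right)} = -120 - x$ ($n{\left(x \right)} = -2 - \left(118 + x\right) = -120 - x$)
$h = - \frac{7057}{3}$ ($h = - \frac{7312 - 255}{3} = \left(- \frac{1}{3}\right) 7057 = - \frac{7057}{3} \approx -2352.3$)
$\sqrt{h + \left(n{\left(-81 + 136 \right)} - 211694\right)} = \sqrt{- \frac{7057}{3} - 211869} = \sqrt{- \frac{642664}{3}} = \frac{2 i \sqrt{481998}}{3}$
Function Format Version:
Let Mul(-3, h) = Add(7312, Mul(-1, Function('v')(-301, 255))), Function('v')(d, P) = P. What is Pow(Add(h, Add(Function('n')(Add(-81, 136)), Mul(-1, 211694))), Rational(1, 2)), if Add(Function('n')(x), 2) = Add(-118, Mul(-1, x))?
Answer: Mul(Rational(2, 3), I, Pow(481998, Rational(1, 2))) ≈ Mul(462.84, I)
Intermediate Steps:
Function('n')(x) = Add(-120, Mul(-1, x)) (Function('n')(x) = Add(-2, Add(-118, Mul(-1, x))) = Add(-120, Mul(-1, x)))
h = Rational(-7057, 3) (h = Mul(Rational(-1, 3), Add(7312, Mul(-1, 255))) = Mul(Rational(-1, 3), Add(7312, -255)) = Mul(Rational(-1, 3), 7057) = Rational(-7057, 3) ≈ -2352.3)
Pow(Add(h, Add(Function('n')(Add(-81, 136)), Mul(-1, 211694))), Rational(1, 2)) = Pow(Add(Rational(-7057, 3), Add(Add(-120, Mul(-1, Add(-81, 136))), Mul(-1, 211694))), Rational(1, 2)) = Pow(Add(Rational(-7057, 3), Add(Add(-120, Mul(-1, 55)), -211694)), Rational(1, 2)) = Pow(Add(Rational(-7057, 3), Add(Add(-120, -55), -211694)), Rational(1, 2)) = Pow(Add(Rational(-7057, 3), Add(-175, -211694)), Rational(1, 2)) = Pow(Add(Rational(-7057, 3), -211869), Rational(1, 2)) = Pow(Rational(-642664, 3), Rational(1, 2)) = Mul(Rational(2, 3), I, Pow(481998, Rational(1, 2)))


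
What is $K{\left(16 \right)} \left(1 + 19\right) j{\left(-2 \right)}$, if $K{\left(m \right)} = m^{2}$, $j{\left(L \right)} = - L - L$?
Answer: $20480$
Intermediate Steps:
$j{\left(L \right)} = - 2 L$
$K{\left(16 \right)} \left(1 + 19\right) j{\left(-2 \right)} = 16^{2} \left(1 + 19\right) \left(\left(-2\right) \left(-2\right)\right) = 256 \cdot 20 \cdot 4 = 256 \cdot 80 = 20480$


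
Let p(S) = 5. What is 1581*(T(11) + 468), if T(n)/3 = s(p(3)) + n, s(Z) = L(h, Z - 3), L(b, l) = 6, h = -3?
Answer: 820539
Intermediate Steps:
s(Z) = 6
T(n) = 18 + 3*n (T(n) = 3*(6 + n) = 18 + 3*n)
1581*(T(11) + 468) = 1581*((18 + 3*11) + 468) = 1581*((18 + 33) + 468) = 1581*(51 + 468) = 1581*519 = 820539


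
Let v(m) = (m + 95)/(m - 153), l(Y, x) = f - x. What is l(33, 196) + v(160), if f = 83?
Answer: -536/7 ≈ -76.571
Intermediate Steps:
l(Y, x) = 83 - x
v(m) = (95 + m)/(-153 + m)
l(33, 196) + v(160) = (83 - 1*196) + (95 + 160)/(-153 + 160) = (83 - 196) + 255/7 = -113 + (⅐)*255 = -113 + 255/7 = -536/7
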